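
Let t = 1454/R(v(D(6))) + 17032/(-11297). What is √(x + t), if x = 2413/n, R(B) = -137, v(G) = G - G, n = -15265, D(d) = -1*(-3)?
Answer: I*√6853610144886888635395/23625472585 ≈ 3.5041*I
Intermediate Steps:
D(d) = 3
v(G) = 0
x = -2413/15265 (x = 2413/(-15265) = 2413*(-1/15265) = -2413/15265 ≈ -0.15807)
t = -18759222/1547689 (t = 1454/(-137) + 17032/(-11297) = 1454*(-1/137) + 17032*(-1/11297) = -1454/137 - 17032/11297 = -18759222/1547689 ≈ -12.121)
√(x + t) = √(-2413/15265 - 18759222/1547689) = √(-290094097387/23625472585) = I*√6853610144886888635395/23625472585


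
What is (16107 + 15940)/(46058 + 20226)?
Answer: 439/908 ≈ 0.48348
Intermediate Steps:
(16107 + 15940)/(46058 + 20226) = 32047/66284 = 32047*(1/66284) = 439/908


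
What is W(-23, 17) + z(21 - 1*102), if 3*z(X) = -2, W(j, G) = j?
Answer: -71/3 ≈ -23.667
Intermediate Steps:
z(X) = -⅔ (z(X) = (⅓)*(-2) = -⅔)
W(-23, 17) + z(21 - 1*102) = -23 - ⅔ = -71/3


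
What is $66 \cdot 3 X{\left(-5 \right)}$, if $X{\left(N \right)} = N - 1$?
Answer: $-1188$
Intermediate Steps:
$X{\left(N \right)} = -1 + N$ ($X{\left(N \right)} = N - 1 = -1 + N$)
$66 \cdot 3 X{\left(-5 \right)} = 66 \cdot 3 \left(-1 - 5\right) = 198 \left(-6\right) = -1188$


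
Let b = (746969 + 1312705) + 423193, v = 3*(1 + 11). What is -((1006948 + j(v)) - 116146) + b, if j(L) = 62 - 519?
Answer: 1592522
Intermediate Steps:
v = 36 (v = 3*12 = 36)
j(L) = -457
b = 2482867 (b = 2059674 + 423193 = 2482867)
-((1006948 + j(v)) - 116146) + b = -((1006948 - 457) - 116146) + 2482867 = -(1006491 - 116146) + 2482867 = -1*890345 + 2482867 = -890345 + 2482867 = 1592522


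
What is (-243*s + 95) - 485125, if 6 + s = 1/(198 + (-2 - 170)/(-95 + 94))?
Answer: -178921883/370 ≈ -4.8357e+5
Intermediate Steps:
s = -2219/370 (s = -6 + 1/(198 + (-2 - 170)/(-95 + 94)) = -6 + 1/(198 - 172/(-1)) = -6 + 1/(198 - 172*(-1)) = -6 + 1/(198 + 172) = -6 + 1/370 = -2219/370 ≈ -5.9973)
(-243*s + 95) - 485125 = (-243*(-2219/370) + 95) - 485125 = (539217/370 + 95) - 485125 = 574367/370 - 485125 = -178921883/370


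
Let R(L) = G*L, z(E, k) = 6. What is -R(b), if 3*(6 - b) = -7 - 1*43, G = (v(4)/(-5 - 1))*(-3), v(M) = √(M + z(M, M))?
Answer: -34*√10/3 ≈ -35.839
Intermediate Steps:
v(M) = √(6 + M) (v(M) = √(M + 6) = √(6 + M))
G = √10/2 (G = (√(6 + 4)/(-5 - 1))*(-3) = (√10/(-6))*(-3) = (√10*(-⅙))*(-3) = -√10/6*(-3) = √10/2 ≈ 1.5811)
b = 68/3 (b = 6 - (-7 - 1*43)/3 = 6 - (-7 - 43)/3 = 6 - ⅓*(-50) = 6 + 50/3 = 68/3 ≈ 22.667)
R(L) = L*√10/2 (R(L) = (√10/2)*L = L*√10/2)
-R(b) = -68*√10/(2*3) = -34*√10/3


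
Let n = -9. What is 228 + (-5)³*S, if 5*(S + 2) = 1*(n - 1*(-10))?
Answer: 453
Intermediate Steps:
S = -9/5 (S = -2 + (1*(-9 - 1*(-10)))/5 = -2 + (1*(-9 + 10))/5 = -2 + (1*1)/5 = -2 + (⅕)*1 = -2 + ⅕ = -9/5 ≈ -1.8000)
228 + (-5)³*S = 228 + (-5)³*(-9/5) = 228 - 125*(-9/5) = 228 + 225 = 453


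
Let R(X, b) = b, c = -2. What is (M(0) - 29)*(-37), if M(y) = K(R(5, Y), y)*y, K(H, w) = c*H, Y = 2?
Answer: 1073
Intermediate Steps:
K(H, w) = -2*H
M(y) = -4*y (M(y) = (-2*2)*y = -4*y)
(M(0) - 29)*(-37) = (-4*0 - 29)*(-37) = (0 - 29)*(-37) = -29*(-37) = 1073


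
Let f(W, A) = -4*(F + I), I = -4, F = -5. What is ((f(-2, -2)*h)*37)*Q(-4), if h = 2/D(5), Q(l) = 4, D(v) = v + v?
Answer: 5328/5 ≈ 1065.6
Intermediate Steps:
D(v) = 2*v
f(W, A) = 36 (f(W, A) = -4*(-5 - 4) = -4*(-9) = 36)
h = ⅕ (h = 2/((2*5)) = 2/10 = 2*(⅒) = ⅕ ≈ 0.20000)
((f(-2, -2)*h)*37)*Q(-4) = ((36*(⅕))*37)*4 = ((36/5)*37)*4 = (1332/5)*4 = 5328/5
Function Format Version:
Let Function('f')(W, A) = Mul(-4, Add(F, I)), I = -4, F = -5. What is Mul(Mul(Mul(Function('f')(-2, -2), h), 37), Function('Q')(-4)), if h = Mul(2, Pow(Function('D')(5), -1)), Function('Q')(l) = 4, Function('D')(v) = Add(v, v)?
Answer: Rational(5328, 5) ≈ 1065.6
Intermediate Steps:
Function('D')(v) = Mul(2, v)
Function('f')(W, A) = 36 (Function('f')(W, A) = Mul(-4, Add(-5, -4)) = Mul(-4, -9) = 36)
h = Rational(1, 5) (h = Mul(2, Pow(Mul(2, 5), -1)) = Mul(2, Pow(10, -1)) = Mul(2, Rational(1, 10)) = Rational(1, 5) ≈ 0.20000)
Mul(Mul(Mul(Function('f')(-2, -2), h), 37), Function('Q')(-4)) = Mul(Mul(Mul(36, Rational(1, 5)), 37), 4) = Mul(Mul(Rational(36, 5), 37), 4) = Mul(Rational(1332, 5), 4) = Rational(5328, 5)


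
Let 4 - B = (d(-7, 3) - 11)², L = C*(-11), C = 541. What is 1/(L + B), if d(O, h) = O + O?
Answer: -1/6572 ≈ -0.00015216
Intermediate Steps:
d(O, h) = 2*O
L = -5951 (L = 541*(-11) = -5951)
B = -621 (B = 4 - (2*(-7) - 11)² = 4 - (-14 - 11)² = 4 - 1*(-25)² = 4 - 1*625 = 4 - 625 = -621)
1/(L + B) = 1/(-5951 - 621) = 1/(-6572) = -1/6572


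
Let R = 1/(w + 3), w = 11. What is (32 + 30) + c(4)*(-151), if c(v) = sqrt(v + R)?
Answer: 62 - 151*sqrt(798)/14 ≈ -242.68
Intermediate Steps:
R = 1/14 (R = 1/(11 + 3) = 1/14 ≈ 0.071429)
c(v) = sqrt(1/14 + v) (c(v) = sqrt(v + 1/14) = sqrt(1/14 + v))
(32 + 30) + c(4)*(-151) = (32 + 30) + (sqrt(14 + 196*4)/14)*(-151) = 62 + (sqrt(14 + 784)/14)*(-151) = 62 + (sqrt(798)/14)*(-151) = 62 - 151*sqrt(798)/14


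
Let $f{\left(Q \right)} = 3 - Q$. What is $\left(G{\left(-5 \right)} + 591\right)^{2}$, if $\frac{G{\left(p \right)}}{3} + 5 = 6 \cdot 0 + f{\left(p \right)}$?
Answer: $360000$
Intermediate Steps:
$G{\left(p \right)} = -6 - 3 p$ ($G{\left(p \right)} = -15 + 3 \left(6 \cdot 0 - \left(-3 + p\right)\right) = -15 + 3 \left(0 - \left(-3 + p\right)\right) = -15 + 3 \left(3 - p\right) = -15 - \left(-9 + 3 p\right) = -6 - 3 p$)
$\left(G{\left(-5 \right)} + 591\right)^{2} = \left(\left(-6 - -15\right) + 591\right)^{2} = \left(\left(-6 + 15\right) + 591\right)^{2} = \left(9 + 591\right)^{2} = 600^{2} = 360000$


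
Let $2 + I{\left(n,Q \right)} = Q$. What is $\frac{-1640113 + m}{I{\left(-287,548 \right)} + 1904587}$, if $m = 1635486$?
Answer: $- \frac{4627}{1905133} \approx -0.0024287$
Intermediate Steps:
$I{\left(n,Q \right)} = -2 + Q$
$\frac{-1640113 + m}{I{\left(-287,548 \right)} + 1904587} = \frac{-1640113 + 1635486}{\left(-2 + 548\right) + 1904587} = - \frac{4627}{546 + 1904587} = - \frac{4627}{1905133}$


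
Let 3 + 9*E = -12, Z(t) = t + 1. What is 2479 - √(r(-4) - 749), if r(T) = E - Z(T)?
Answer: 2479 - I*√6729/3 ≈ 2479.0 - 27.344*I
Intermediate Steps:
Z(t) = 1 + t
E = -5/3 (E = -⅓ + (⅑)*(-12) = -⅓ - 4/3 = -5/3 ≈ -1.6667)
r(T) = -8/3 - T (r(T) = -5/3 - (1 + T) = -5/3 + (-1 - T) = -8/3 - T)
2479 - √(r(-4) - 749) = 2479 - √((-8/3 - 1*(-4)) - 749) = 2479 - √((-8/3 + 4) - 749) = 2479 - √(4/3 - 749) = 2479 - √(-2243/3) = 2479 - I*√6729/3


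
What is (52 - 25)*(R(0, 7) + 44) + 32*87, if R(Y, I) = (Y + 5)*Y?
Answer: 3972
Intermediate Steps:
R(Y, I) = Y*(5 + Y) (R(Y, I) = (5 + Y)*Y = Y*(5 + Y))
(52 - 25)*(R(0, 7) + 44) + 32*87 = (52 - 25)*(0*(5 + 0) + 44) + 32*87 = 27*(0*5 + 44) + 2784 = 27*(0 + 44) + 2784 = 27*44 + 2784 = 1188 + 2784 = 3972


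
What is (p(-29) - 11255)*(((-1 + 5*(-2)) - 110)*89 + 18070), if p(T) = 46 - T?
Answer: -81625180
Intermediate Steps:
(p(-29) - 11255)*(((-1 + 5*(-2)) - 110)*89 + 18070) = ((46 - 1*(-29)) - 11255)*(((-1 + 5*(-2)) - 110)*89 + 18070) = ((46 + 29) - 11255)*(((-1 - 10) - 110)*89 + 18070) = (75 - 11255)*((-11 - 110)*89 + 18070) = -11180*(-121*89 + 18070) = -11180*(-10769 + 18070) = -11180*7301 = -81625180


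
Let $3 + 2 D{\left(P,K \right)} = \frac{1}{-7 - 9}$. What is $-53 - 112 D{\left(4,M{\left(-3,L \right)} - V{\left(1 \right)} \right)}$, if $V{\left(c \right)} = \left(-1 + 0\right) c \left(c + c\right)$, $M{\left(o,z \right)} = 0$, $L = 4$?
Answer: $\frac{237}{2} \approx 118.5$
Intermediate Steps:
$V{\left(c \right)} = - 2 c^{2}$ ($V{\left(c \right)} = - c 2 c = - 2 c^{2}$)
$D{\left(P,K \right)} = - \frac{49}{32}$ ($D{\left(P,K \right)} = - \frac{3}{2} + \frac{1}{2 \left(-7 - 9\right)} = - \frac{3}{2} + \frac{1}{2 \left(-16\right)} = - \frac{3}{2} + \frac{1}{2} \left(- \frac{1}{16}\right) = - \frac{3}{2} - \frac{1}{32} = - \frac{49}{32}$)
$-53 - 112 D{\left(4,M{\left(-3,L \right)} - V{\left(1 \right)} \right)} = -53 - - \frac{343}{2} = -53 + \frac{343}{2} = \frac{237}{2}$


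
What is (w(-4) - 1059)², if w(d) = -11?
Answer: 1144900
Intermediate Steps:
(w(-4) - 1059)² = (-11 - 1059)² = (-1070)² = 1144900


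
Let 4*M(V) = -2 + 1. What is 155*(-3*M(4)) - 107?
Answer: 37/4 ≈ 9.2500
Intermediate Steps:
M(V) = -¼ (M(V) = (-2 + 1)/4 = (¼)*(-1) = -¼)
155*(-3*M(4)) - 107 = 155*(-3*(-¼)) - 107 = 155*(¾) - 107 = 465/4 - 107 = 37/4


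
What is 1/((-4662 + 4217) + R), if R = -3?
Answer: -1/448 ≈ -0.0022321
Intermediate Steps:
1/((-4662 + 4217) + R) = 1/((-4662 + 4217) - 3) = 1/(-445 - 3) = 1/(-448) = -1/448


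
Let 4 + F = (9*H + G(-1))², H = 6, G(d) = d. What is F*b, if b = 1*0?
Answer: 0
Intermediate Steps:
b = 0
F = 2805 (F = -4 + (9*6 - 1)² = -4 + (54 - 1)² = -4 + 53² = -4 + 2809 = 2805)
F*b = 2805*0 = 0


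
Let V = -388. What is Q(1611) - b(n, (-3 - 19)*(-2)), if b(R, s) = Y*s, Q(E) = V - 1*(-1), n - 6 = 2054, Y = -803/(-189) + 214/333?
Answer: -4211311/6993 ≈ -602.22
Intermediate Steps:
Y = 34205/6993 (Y = -803*(-1/189) + 214*(1/333) = 803/189 + 214/333 = 34205/6993 ≈ 4.8913)
n = 2060 (n = 6 + 2054 = 2060)
Q(E) = -387 (Q(E) = -388 - 1*(-1) = -388 + 1 = -387)
b(R, s) = 34205*s/6993
Q(1611) - b(n, (-3 - 19)*(-2)) = -387 - 34205*(-3 - 19)*(-2)/6993 = -387 - 34205*(-22*(-2))/6993 = -387 - 34205*44/6993 = -387 - 1*1505020/6993 = -387 - 1505020/6993 = -4211311/6993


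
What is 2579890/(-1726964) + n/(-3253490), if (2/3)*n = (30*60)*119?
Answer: -447425992465/280933005218 ≈ -1.5926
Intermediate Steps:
n = 321300 (n = 3*((30*60)*119)/2 = 3*(1800*119)/2 = (3/2)*214200 = 321300)
2579890/(-1726964) + n/(-3253490) = 2579890/(-1726964) + 321300/(-3253490) = 2579890*(-1/1726964) + 321300*(-1/3253490) = -1289945/863482 - 32130/325349 = -447425992465/280933005218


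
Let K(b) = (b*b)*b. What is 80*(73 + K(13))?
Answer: 181600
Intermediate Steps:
K(b) = b³ (K(b) = b²*b = b³)
80*(73 + K(13)) = 80*(73 + 13³) = 80*(73 + 2197) = 80*2270 = 181600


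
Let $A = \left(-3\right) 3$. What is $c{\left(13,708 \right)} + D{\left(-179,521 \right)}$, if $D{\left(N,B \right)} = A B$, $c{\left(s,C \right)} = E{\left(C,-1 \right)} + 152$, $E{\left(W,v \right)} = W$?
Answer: $-3829$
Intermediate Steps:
$A = -9$
$c{\left(s,C \right)} = 152 + C$ ($c{\left(s,C \right)} = C + 152 = 152 + C$)
$D{\left(N,B \right)} = - 9 B$
$c{\left(13,708 \right)} + D{\left(-179,521 \right)} = \left(152 + 708\right) - 4689 = 860 - 4689 = -3829$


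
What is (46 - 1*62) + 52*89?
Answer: 4612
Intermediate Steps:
(46 - 1*62) + 52*89 = (46 - 62) + 4628 = -16 + 4628 = 4612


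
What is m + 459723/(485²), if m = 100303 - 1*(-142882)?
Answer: 57203651348/235225 ≈ 2.4319e+5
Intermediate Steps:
m = 243185 (m = 100303 + 142882 = 243185)
m + 459723/(485²) = 243185 + 459723/(485²) = 243185 + 459723/235225 = 57203651348/235225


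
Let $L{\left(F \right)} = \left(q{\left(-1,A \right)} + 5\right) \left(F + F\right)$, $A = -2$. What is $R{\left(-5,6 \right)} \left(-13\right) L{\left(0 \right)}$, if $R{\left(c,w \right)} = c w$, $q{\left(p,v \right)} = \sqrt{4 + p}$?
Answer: $0$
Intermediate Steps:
$L{\left(F \right)} = 2 F \left(5 + \sqrt{3}\right)$ ($L{\left(F \right)} = \left(\sqrt{4 - 1} + 5\right) \left(F + F\right) = \left(\sqrt{3} + 5\right) 2 F = \left(5 + \sqrt{3}\right) 2 F = 2 F \left(5 + \sqrt{3}\right)$)
$R{\left(-5,6 \right)} \left(-13\right) L{\left(0 \right)} = \left(-5\right) 6 \left(-13\right) 2 \cdot 0 \left(5 + \sqrt{3}\right) = \left(-30\right) \left(-13\right) 0 = 390 \cdot 0 = 0$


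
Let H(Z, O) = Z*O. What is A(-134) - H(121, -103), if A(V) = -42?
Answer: 12421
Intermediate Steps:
H(Z, O) = O*Z
A(-134) - H(121, -103) = -42 - (-103)*121 = -42 - 1*(-12463) = -42 + 12463 = 12421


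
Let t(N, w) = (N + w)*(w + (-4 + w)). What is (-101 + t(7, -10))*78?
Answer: -2262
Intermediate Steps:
t(N, w) = (-4 + 2*w)*(N + w) (t(N, w) = (N + w)*(-4 + 2*w) = (-4 + 2*w)*(N + w))
(-101 + t(7, -10))*78 = (-101 + (-4*7 - 4*(-10) + 2*(-10)² + 2*7*(-10)))*78 = (-101 + (-28 + 40 + 2*100 - 140))*78 = (-101 + (-28 + 40 + 200 - 140))*78 = (-101 + 72)*78 = -29*78 = -2262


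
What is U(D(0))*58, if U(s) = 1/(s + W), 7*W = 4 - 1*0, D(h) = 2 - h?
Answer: 203/9 ≈ 22.556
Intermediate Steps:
W = 4/7 (W = (4 - 1*0)/7 = (4 + 0)/7 = (⅐)*4 = 4/7 ≈ 0.57143)
U(s) = 1/(4/7 + s) (U(s) = 1/(s + 4/7) = 1/(4/7 + s))
U(D(0))*58 = (7/(4 + 7*(2 - 1*0)))*58 = (7/(4 + 7*(2 + 0)))*58 = (7/(4 + 7*2))*58 = (7/(4 + 14))*58 = (7/18)*58 = 203/9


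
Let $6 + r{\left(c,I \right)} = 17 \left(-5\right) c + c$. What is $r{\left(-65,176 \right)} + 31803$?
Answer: $37257$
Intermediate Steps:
$r{\left(c,I \right)} = -6 - 84 c$ ($r{\left(c,I \right)} = -6 + \left(17 \left(-5\right) c + c\right) = -6 + \left(- 85 c + c\right) = -6 - 84 c$)
$r{\left(-65,176 \right)} + 31803 = \left(-6 - -5460\right) + 31803 = \left(-6 + 5460\right) + 31803 = 5454 + 31803 = 37257$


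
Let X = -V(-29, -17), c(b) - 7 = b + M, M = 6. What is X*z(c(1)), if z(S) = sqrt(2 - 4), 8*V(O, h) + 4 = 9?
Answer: -5*I*sqrt(2)/8 ≈ -0.88388*I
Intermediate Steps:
V(O, h) = 5/8 (V(O, h) = -1/2 + (1/8)*9 = -1/2 + 9/8 = 5/8)
c(b) = 13 + b (c(b) = 7 + (b + 6) = 7 + (6 + b) = 13 + b)
z(S) = I*sqrt(2) (z(S) = sqrt(-2) = I*sqrt(2))
X = -5/8 (X = -1*5/8 = -5/8 ≈ -0.62500)
X*z(c(1)) = -5*I*sqrt(2)/8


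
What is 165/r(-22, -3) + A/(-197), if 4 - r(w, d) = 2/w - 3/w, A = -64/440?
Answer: 13110582/314215 ≈ 41.725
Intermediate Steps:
A = -8/55 (A = -64*1/440 = -8/55 ≈ -0.14545)
r(w, d) = 4 + 1/w (r(w, d) = 4 - (2/w - 3/w) = 4 - (-1)/w = 4 + 1/w)
165/r(-22, -3) + A/(-197) = 165/(4 + 1/(-22)) - 8/55/(-197) = 165/(4 - 1/22) - 8/55*(-1/197) = 165/(87/22) + 8/10835 = 165*(22/87) + 8/10835 = 1210/29 + 8/10835 = 13110582/314215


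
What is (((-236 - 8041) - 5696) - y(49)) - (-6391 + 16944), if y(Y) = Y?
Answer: -24575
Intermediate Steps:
(((-236 - 8041) - 5696) - y(49)) - (-6391 + 16944) = (((-236 - 8041) - 5696) - 1*49) - (-6391 + 16944) = ((-8277 - 5696) - 49) - 1*10553 = (-13973 - 49) - 10553 = -14022 - 10553 = -24575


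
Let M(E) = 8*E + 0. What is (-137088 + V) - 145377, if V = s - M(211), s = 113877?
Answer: -170276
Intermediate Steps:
M(E) = 8*E
V = 112189 (V = 113877 - 8*211 = 113877 - 1*1688 = 113877 - 1688 = 112189)
(-137088 + V) - 145377 = (-137088 + 112189) - 145377 = -24899 - 145377 = -170276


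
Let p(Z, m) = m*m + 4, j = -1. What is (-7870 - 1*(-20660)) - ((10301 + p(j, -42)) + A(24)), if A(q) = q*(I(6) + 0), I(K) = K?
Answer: 577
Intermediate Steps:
A(q) = 6*q (A(q) = q*(6 + 0) = q*6 = 6*q)
p(Z, m) = 4 + m**2 (p(Z, m) = m**2 + 4 = 4 + m**2)
(-7870 - 1*(-20660)) - ((10301 + p(j, -42)) + A(24)) = (-7870 - 1*(-20660)) - ((10301 + (4 + (-42)**2)) + 6*24) = (-7870 + 20660) - ((10301 + (4 + 1764)) + 144) = 12790 - ((10301 + 1768) + 144) = 12790 - (12069 + 144) = 12790 - 1*12213 = 12790 - 12213 = 577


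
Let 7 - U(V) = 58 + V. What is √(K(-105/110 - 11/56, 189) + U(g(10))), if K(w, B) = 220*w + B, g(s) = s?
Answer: I*√24542/14 ≈ 11.19*I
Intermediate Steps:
K(w, B) = B + 220*w
U(V) = -51 - V (U(V) = 7 - (58 + V) = 7 + (-58 - V) = -51 - V)
√(K(-105/110 - 11/56, 189) + U(g(10))) = √((189 + 220*(-105/110 - 11/56)) + (-51 - 1*10)) = √((189 + 220*(-105*1/110 - 11*1/56)) + (-51 - 10)) = √((189 + 220*(-21/22 - 11/56)) - 61) = √((189 + 220*(-709/616)) - 61) = √((189 - 3545/14) - 61) = √(-899/14 - 61) = √(-1753/14) = I*√24542/14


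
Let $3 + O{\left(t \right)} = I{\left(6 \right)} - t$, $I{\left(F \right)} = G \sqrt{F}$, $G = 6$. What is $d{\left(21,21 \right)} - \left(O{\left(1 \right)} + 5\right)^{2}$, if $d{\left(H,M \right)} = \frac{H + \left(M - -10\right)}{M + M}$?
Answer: $- \frac{4531}{21} - 12 \sqrt{6} \approx -245.16$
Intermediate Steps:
$I{\left(F \right)} = 6 \sqrt{F}$
$O{\left(t \right)} = -3 - t + 6 \sqrt{6}$ ($O{\left(t \right)} = -3 - \left(t - 6 \sqrt{6}\right) = -3 - t + 6 \sqrt{6}$)
$d{\left(H,M \right)} = \frac{10 + H + M}{2 M}$ ($d{\left(H,M \right)} = \frac{H + \left(M + 10\right)}{2 M} = \left(H + \left(10 + M\right)\right) \frac{1}{2 M} = \left(10 + H + M\right) \frac{1}{2 M} = \frac{10 + H + M}{2 M}$)
$d{\left(21,21 \right)} - \left(O{\left(1 \right)} + 5\right)^{2} = \frac{10 + 21 + 21}{2 \cdot 21} - \left(\left(-3 - 1 + 6 \sqrt{6}\right) + 5\right)^{2} = \frac{1}{2} \cdot \frac{1}{21} \cdot 52 - \left(\left(-3 - 1 + 6 \sqrt{6}\right) + 5\right)^{2} = \frac{26}{21} - \left(\left(-4 + 6 \sqrt{6}\right) + 5\right)^{2} = \frac{26}{21} - \left(1 + 6 \sqrt{6}\right)^{2}$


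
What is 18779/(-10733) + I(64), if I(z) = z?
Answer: 668133/10733 ≈ 62.250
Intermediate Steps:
18779/(-10733) + I(64) = 18779/(-10733) + 64 = 18779*(-1/10733) + 64 = -18779/10733 + 64 = 668133/10733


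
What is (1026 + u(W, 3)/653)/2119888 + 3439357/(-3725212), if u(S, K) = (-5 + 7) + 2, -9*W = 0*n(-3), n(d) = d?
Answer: -594820111340033/644595254651896 ≈ -0.92278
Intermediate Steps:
W = 0 (W = -0*(-3) = -⅑*0 = 0)
u(S, K) = 4 (u(S, K) = 2 + 2 = 4)
(1026 + u(W, 3)/653)/2119888 + 3439357/(-3725212) = (1026 + 4/653)/2119888 + 3439357/(-3725212) = (1026 + (1/653)*4)*(1/2119888) + 3439357*(-1/3725212) = (1026 + 4/653)*(1/2119888) - 3439357/3725212 = (669982/653)*(1/2119888) - 3439357/3725212 = 334991/692143432 - 3439357/3725212 = -594820111340033/644595254651896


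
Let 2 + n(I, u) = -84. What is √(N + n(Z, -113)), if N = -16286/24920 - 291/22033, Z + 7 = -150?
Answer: I*√1632961015567324905/137265590 ≈ 9.3095*I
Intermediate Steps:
Z = -157 (Z = -7 - 150 = -157)
n(I, u) = -86 (n(I, u) = -2 - 84 = -86)
N = -183040579/274531180 (N = -16286*1/24920 - 291*1/22033 = -8143/12460 - 291/22033 = -183040579/274531180 ≈ -0.66674)
√(N + n(Z, -113)) = √(-183040579/274531180 - 86) = √(-23792722059/274531180) = I*√1632961015567324905/137265590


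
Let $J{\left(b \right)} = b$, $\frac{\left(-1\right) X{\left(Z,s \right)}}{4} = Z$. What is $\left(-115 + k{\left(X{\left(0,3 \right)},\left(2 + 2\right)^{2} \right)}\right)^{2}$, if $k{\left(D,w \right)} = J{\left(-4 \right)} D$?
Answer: $13225$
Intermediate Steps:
$X{\left(Z,s \right)} = - 4 Z$
$k{\left(D,w \right)} = - 4 D$
$\left(-115 + k{\left(X{\left(0,3 \right)},\left(2 + 2\right)^{2} \right)}\right)^{2} = \left(-115 - 4 \left(\left(-4\right) 0\right)\right)^{2} = \left(-115 - 0\right)^{2} = \left(-115 + 0\right)^{2} = \left(-115\right)^{2} = 13225$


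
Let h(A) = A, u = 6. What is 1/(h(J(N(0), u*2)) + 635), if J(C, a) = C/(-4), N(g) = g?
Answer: 1/635 ≈ 0.0015748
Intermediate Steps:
J(C, a) = -C/4 (J(C, a) = C*(-¼) = -C/4)
1/(h(J(N(0), u*2)) + 635) = 1/(-¼*0 + 635) = 1/(0 + 635) = 1/635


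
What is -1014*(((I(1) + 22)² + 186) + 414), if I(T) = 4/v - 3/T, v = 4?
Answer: -1014000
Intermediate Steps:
I(T) = 1 - 3/T (I(T) = 4/4 - 3/T = 4*(¼) - 3/T = 1 - 3/T)
-1014*(((I(1) + 22)² + 186) + 414) = -1014*((((-3 + 1)/1 + 22)² + 186) + 414) = -1014*(((1*(-2) + 22)² + 186) + 414) = -1014*(((-2 + 22)² + 186) + 414) = -1014*((20² + 186) + 414) = -1014*((400 + 186) + 414) = -1014*(586 + 414) = -1014*1000 = -1014000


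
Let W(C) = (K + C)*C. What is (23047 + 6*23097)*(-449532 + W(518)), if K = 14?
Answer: -28116334324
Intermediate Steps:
W(C) = C*(14 + C) (W(C) = (14 + C)*C = C*(14 + C))
(23047 + 6*23097)*(-449532 + W(518)) = (23047 + 6*23097)*(-449532 + 518*(14 + 518)) = (23047 + 138582)*(-449532 + 518*532) = 161629*(-449532 + 275576) = 161629*(-173956) = -28116334324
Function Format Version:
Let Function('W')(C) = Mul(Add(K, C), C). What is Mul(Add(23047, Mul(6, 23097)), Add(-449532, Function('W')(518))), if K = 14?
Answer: -28116334324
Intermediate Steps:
Function('W')(C) = Mul(C, Add(14, C)) (Function('W')(C) = Mul(Add(14, C), C) = Mul(C, Add(14, C)))
Mul(Add(23047, Mul(6, 23097)), Add(-449532, Function('W')(518))) = Mul(Add(23047, Mul(6, 23097)), Add(-449532, Mul(518, Add(14, 518)))) = Mul(Add(23047, 138582), Add(-449532, Mul(518, 532))) = Mul(161629, Add(-449532, 275576)) = Mul(161629, -173956) = -28116334324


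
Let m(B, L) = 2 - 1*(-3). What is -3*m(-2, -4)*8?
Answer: -120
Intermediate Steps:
m(B, L) = 5 (m(B, L) = 2 + 3 = 5)
-3*m(-2, -4)*8 = -3*5*8 = -15*8 = -120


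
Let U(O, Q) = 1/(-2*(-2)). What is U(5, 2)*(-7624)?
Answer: -1906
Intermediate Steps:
U(O, Q) = ¼ (U(O, Q) = 1/4 = ¼)
U(5, 2)*(-7624) = (¼)*(-7624) = -1906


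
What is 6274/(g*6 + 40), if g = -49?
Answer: -3137/127 ≈ -24.701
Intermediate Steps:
6274/(g*6 + 40) = 6274/(-49*6 + 40) = 6274/(-294 + 40) = 6274/(-254) = 6274*(-1/254) = -3137/127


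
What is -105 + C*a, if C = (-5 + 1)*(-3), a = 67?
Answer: 699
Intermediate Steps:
C = 12 (C = -4*(-3) = 12)
-105 + C*a = -105 + 12*67 = -105 + 804 = 699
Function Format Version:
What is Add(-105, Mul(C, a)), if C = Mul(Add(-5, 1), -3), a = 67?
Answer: 699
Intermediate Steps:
C = 12 (C = Mul(-4, -3) = 12)
Add(-105, Mul(C, a)) = Add(-105, Mul(12, 67)) = Add(-105, 804) = 699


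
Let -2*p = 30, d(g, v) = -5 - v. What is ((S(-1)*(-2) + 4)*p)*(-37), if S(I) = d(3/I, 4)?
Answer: 12210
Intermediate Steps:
p = -15 (p = -½*30 = -15)
S(I) = -9 (S(I) = -5 - 1*4 = -5 - 4 = -9)
((S(-1)*(-2) + 4)*p)*(-37) = ((-9*(-2) + 4)*(-15))*(-37) = ((18 + 4)*(-15))*(-37) = (22*(-15))*(-37) = -330*(-37) = 12210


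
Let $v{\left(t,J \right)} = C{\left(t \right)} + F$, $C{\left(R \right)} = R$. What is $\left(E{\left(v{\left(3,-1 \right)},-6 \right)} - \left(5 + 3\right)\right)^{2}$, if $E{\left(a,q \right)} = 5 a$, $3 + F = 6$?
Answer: $484$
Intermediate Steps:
$F = 3$ ($F = -3 + 6 = 3$)
$v{\left(t,J \right)} = 3 + t$ ($v{\left(t,J \right)} = t + 3 = 3 + t$)
$\left(E{\left(v{\left(3,-1 \right)},-6 \right)} - \left(5 + 3\right)\right)^{2} = \left(5 \left(3 + 3\right) - \left(5 + 3\right)\right)^{2} = \left(5 \cdot 6 - 8\right)^{2} = \left(30 - 8\right)^{2} = 22^{2} = 484$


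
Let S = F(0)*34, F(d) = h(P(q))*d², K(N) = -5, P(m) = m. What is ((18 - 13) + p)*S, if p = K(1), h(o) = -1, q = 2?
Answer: 0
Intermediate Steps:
F(d) = -d²
p = -5
S = 0 (S = -1*0²*34 = -1*0*34 = 0*34 = 0)
((18 - 13) + p)*S = ((18 - 13) - 5)*0 = (5 - 5)*0 = 0*0 = 0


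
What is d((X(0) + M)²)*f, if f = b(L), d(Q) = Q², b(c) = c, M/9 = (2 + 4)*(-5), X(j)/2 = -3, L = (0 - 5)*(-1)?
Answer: 29013914880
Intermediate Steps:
L = 5 (L = -5*(-1) = 5)
X(j) = -6 (X(j) = 2*(-3) = -6)
M = -270 (M = 9*((2 + 4)*(-5)) = 9*(6*(-5)) = 9*(-30) = -270)
f = 5
d((X(0) + M)²)*f = ((-6 - 270)²)²*5 = ((-276)²)²*5 = 76176²*5 = 5802782976*5 = 29013914880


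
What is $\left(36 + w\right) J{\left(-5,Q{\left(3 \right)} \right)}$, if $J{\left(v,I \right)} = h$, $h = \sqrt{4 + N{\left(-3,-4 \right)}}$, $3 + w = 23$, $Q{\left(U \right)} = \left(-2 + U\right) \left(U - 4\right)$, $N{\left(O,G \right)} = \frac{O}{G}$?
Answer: $28 \sqrt{19} \approx 122.05$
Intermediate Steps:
$Q{\left(U \right)} = \left(-4 + U\right) \left(-2 + U\right)$ ($Q{\left(U \right)} = \left(-2 + U\right) \left(-4 + U\right) = \left(-4 + U\right) \left(-2 + U\right)$)
$w = 20$ ($w = -3 + 23 = 20$)
$h = \frac{\sqrt{19}}{2}$ ($h = \sqrt{4 - \frac{3}{-4}} = \sqrt{4 - - \frac{3}{4}} = \sqrt{4 + \frac{3}{4}} = \sqrt{\frac{19}{4}} = \frac{\sqrt{19}}{2} \approx 2.1795$)
$J{\left(v,I \right)} = \frac{\sqrt{19}}{2}$
$\left(36 + w\right) J{\left(-5,Q{\left(3 \right)} \right)} = \left(36 + 20\right) \frac{\sqrt{19}}{2} = 56 \frac{\sqrt{19}}{2} = 28 \sqrt{19}$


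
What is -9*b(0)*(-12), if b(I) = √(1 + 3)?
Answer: 216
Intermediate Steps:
b(I) = 2 (b(I) = √4 = 2)
-9*b(0)*(-12) = -9*2*(-12) = -18*(-12) = 216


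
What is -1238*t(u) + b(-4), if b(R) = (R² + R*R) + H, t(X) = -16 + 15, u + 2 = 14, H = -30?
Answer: 1240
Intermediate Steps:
u = 12 (u = -2 + 14 = 12)
t(X) = -1
b(R) = -30 + 2*R² (b(R) = (R² + R*R) - 30 = (R² + R²) - 30 = 2*R² - 30 = -30 + 2*R²)
-1238*t(u) + b(-4) = -1238*(-1) + (-30 + 2*(-4)²) = 1238 + (-30 + 2*16) = 1238 + (-30 + 32) = 1238 + 2 = 1240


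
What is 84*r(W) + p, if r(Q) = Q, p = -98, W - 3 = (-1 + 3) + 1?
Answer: 406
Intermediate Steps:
W = 6 (W = 3 + ((-1 + 3) + 1) = 3 + (2 + 1) = 3 + 3 = 6)
84*r(W) + p = 84*6 - 98 = 504 - 98 = 406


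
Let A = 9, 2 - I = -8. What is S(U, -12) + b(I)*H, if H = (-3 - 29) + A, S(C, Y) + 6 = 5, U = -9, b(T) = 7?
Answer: -162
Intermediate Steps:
I = 10 (I = 2 - 1*(-8) = 2 + 8 = 10)
S(C, Y) = -1 (S(C, Y) = -6 + 5 = -1)
H = -23 (H = (-3 - 29) + 9 = -32 + 9 = -23)
S(U, -12) + b(I)*H = -1 + 7*(-23) = -1 - 161 = -162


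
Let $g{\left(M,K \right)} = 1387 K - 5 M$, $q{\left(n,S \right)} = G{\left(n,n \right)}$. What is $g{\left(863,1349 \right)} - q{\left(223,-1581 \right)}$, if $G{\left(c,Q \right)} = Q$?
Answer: $1866525$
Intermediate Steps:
$q{\left(n,S \right)} = n$
$g{\left(M,K \right)} = - 5 M + 1387 K$
$g{\left(863,1349 \right)} - q{\left(223,-1581 \right)} = \left(\left(-5\right) 863 + 1387 \cdot 1349\right) - 223 = \left(-4315 + 1871063\right) - 223 = 1866748 - 223 = 1866525$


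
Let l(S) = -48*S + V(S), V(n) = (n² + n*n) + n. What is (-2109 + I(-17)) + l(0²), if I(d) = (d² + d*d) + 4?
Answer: -1527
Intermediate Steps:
I(d) = 4 + 2*d² (I(d) = (d² + d²) + 4 = 2*d² + 4 = 4 + 2*d²)
V(n) = n + 2*n² (V(n) = (n² + n²) + n = 2*n² + n = n + 2*n²)
l(S) = -48*S + S*(1 + 2*S)
(-2109 + I(-17)) + l(0²) = (-2109 + (4 + 2*(-17)²)) + 0²*(-47 + 2*0²) = (-2109 + (4 + 2*289)) + 0*(-47 + 2*0) = (-2109 + (4 + 578)) + 0*(-47 + 0) = (-2109 + 582) + 0*(-47) = -1527 + 0 = -1527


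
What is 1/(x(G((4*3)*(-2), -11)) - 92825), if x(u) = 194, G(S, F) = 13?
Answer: -1/92631 ≈ -1.0796e-5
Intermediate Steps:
1/(x(G((4*3)*(-2), -11)) - 92825) = 1/(194 - 92825) = 1/(-92631) = -1/92631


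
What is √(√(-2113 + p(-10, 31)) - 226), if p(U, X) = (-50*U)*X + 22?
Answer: √(-226 + √13409) ≈ 10.498*I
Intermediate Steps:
p(U, X) = 22 - 50*U*X (p(U, X) = -50*U*X + 22 = 22 - 50*U*X)
√(√(-2113 + p(-10, 31)) - 226) = √(√(-2113 + (22 - 50*(-10)*31)) - 226) = √(√(-2113 + (22 + 15500)) - 226) = √(√(-2113 + 15522) - 226) = √(√13409 - 226) = √(-226 + √13409)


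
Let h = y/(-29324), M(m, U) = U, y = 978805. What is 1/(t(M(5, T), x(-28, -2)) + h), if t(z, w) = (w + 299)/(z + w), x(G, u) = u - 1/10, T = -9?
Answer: -3254964/195710311 ≈ -0.016632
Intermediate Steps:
x(G, u) = -1/10 + u (x(G, u) = u - 1*1/10 = u - 1/10 = -1/10 + u)
t(z, w) = (299 + w)/(w + z)
h = -978805/29324 (h = 978805/(-29324) = 978805*(-1/29324) = -978805/29324 ≈ -33.379)
1/(t(M(5, T), x(-28, -2)) + h) = 1/((299 + (-1/10 - 2))/((-1/10 - 2) - 9) - 978805/29324) = 1/((299 - 21/10)/(-21/10 - 9) - 978805/29324) = 1/((2969/10)/(-111/10) - 978805/29324) = 1/(-10/111*2969/10 - 978805/29324) = 1/(-2969/111 - 978805/29324) = 1/(-195710311/3254964) = -3254964/195710311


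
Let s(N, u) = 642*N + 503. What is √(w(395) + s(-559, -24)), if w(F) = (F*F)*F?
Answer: 10*√612715 ≈ 7827.6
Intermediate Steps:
s(N, u) = 503 + 642*N
w(F) = F³ (w(F) = F²*F = F³)
√(w(395) + s(-559, -24)) = √(395³ + (503 + 642*(-559))) = √(61629875 + (503 - 358878)) = √(61629875 - 358375) = √61271500 = 10*√612715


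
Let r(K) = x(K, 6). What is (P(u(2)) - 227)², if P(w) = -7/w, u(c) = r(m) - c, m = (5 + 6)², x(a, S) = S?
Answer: 837225/16 ≈ 52327.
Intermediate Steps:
m = 121 (m = 11² = 121)
r(K) = 6
u(c) = 6 - c
(P(u(2)) - 227)² = (-7/(6 - 1*2) - 227)² = (-7/(6 - 2) - 227)² = (-7/4 - 227)² = (-915/4)² = 837225/16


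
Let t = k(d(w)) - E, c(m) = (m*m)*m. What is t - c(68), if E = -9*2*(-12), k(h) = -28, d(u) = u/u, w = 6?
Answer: -314676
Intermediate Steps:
d(u) = 1
c(m) = m**3 (c(m) = m**2*m = m**3)
E = 216 (E = -18*(-12) = 216)
t = -244 (t = -28 - 1*216 = -28 - 216 = -244)
t - c(68) = -244 - 1*68**3 = -244 - 1*314432 = -244 - 314432 = -314676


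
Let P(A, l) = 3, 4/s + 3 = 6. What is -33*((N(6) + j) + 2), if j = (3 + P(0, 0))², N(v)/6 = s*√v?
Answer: -1254 - 264*√6 ≈ -1900.7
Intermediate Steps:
s = 4/3 (s = 4/(-3 + 6) = 4/3 ≈ 1.3333)
N(v) = 8*√v (N(v) = 6*(4*√v/3) = 8*√v)
j = 36 (j = (3 + 3)² = 6² = 36)
-33*((N(6) + j) + 2) = -33*((8*√6 + 36) + 2) = -33*((36 + 8*√6) + 2) = -33*(38 + 8*√6) = -1254 - 264*√6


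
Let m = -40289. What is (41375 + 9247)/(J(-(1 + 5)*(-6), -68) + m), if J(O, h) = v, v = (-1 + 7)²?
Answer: -50622/40253 ≈ -1.2576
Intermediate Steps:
v = 36 (v = 6² = 36)
J(O, h) = 36
(41375 + 9247)/(J(-(1 + 5)*(-6), -68) + m) = (41375 + 9247)/(36 - 40289) = 50622/(-40253) = 50622*(-1/40253) = -50622/40253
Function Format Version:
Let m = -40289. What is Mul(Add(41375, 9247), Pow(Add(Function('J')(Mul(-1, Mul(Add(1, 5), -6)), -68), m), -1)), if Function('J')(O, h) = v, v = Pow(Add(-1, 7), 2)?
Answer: Rational(-50622, 40253) ≈ -1.2576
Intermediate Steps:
v = 36 (v = Pow(6, 2) = 36)
Function('J')(O, h) = 36
Mul(Add(41375, 9247), Pow(Add(Function('J')(Mul(-1, Mul(Add(1, 5), -6)), -68), m), -1)) = Mul(Add(41375, 9247), Pow(Add(36, -40289), -1)) = Mul(50622, Pow(-40253, -1)) = Mul(50622, Rational(-1, 40253)) = Rational(-50622, 40253)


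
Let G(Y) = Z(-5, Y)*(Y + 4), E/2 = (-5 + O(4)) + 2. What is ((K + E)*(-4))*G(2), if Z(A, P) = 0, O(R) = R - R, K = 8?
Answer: 0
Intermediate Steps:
O(R) = 0
E = -6 (E = 2*((-5 + 0) + 2) = 2*(-5 + 2) = 2*(-3) = -6)
G(Y) = 0 (G(Y) = 0*(Y + 4) = 0*(4 + Y) = 0)
((K + E)*(-4))*G(2) = ((8 - 6)*(-4))*0 = (2*(-4))*0 = -8*0 = 0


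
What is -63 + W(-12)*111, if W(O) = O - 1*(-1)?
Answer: -1284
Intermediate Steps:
W(O) = 1 + O (W(O) = O + 1 = 1 + O)
-63 + W(-12)*111 = -63 + (1 - 12)*111 = -63 - 11*111 = -63 - 1221 = -1284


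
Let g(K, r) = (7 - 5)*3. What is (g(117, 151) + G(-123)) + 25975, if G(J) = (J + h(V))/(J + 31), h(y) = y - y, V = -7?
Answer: 2390375/92 ≈ 25982.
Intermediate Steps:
h(y) = 0
g(K, r) = 6 (g(K, r) = 2*3 = 6)
G(J) = J/(31 + J) (G(J) = (J + 0)/(J + 31) = J/(31 + J))
(g(117, 151) + G(-123)) + 25975 = (6 - 123/(31 - 123)) + 25975 = (6 - 123/(-92)) + 25975 = (6 - 123*(-1/92)) + 25975 = (6 + 123/92) + 25975 = 675/92 + 25975 = 2390375/92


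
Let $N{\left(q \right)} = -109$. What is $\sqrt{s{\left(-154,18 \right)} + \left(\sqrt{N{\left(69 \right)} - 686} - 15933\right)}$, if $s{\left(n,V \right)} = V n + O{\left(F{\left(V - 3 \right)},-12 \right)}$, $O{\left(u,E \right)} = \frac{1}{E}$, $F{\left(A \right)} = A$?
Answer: $\frac{\sqrt{-673383 + 36 i \sqrt{795}}}{6} \approx 0.10308 + 136.77 i$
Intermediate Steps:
$s{\left(n,V \right)} = - \frac{1}{12} + V n$ ($s{\left(n,V \right)} = V n + \frac{1}{-12} = V n - \frac{1}{12} = - \frac{1}{12} + V n$)
$\sqrt{s{\left(-154,18 \right)} + \left(\sqrt{N{\left(69 \right)} - 686} - 15933\right)} = \sqrt{\left(- \frac{1}{12} + 18 \left(-154\right)\right) - \left(15933 - \sqrt{-109 - 686}\right)} = \sqrt{\left(- \frac{1}{12} - 2772\right) - \left(15933 - \sqrt{-795}\right)} = \sqrt{- \frac{33265}{12} - \left(15933 - i \sqrt{795}\right)} = \sqrt{- \frac{224461}{12} + i \sqrt{795}}$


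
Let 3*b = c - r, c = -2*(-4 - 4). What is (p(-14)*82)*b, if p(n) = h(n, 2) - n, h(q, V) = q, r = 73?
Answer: 0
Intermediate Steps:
c = 16 (c = -2*(-8) = 16)
p(n) = 0 (p(n) = n - n = 0)
b = -19 (b = (16 - 1*73)/3 = (16 - 73)/3 = (1/3)*(-57) = -19)
(p(-14)*82)*b = (0*82)*(-19) = 0*(-19) = 0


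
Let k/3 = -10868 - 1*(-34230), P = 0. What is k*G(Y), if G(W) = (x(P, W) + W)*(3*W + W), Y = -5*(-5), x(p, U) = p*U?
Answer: 175215000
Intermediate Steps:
x(p, U) = U*p
Y = 25
k = 70086 (k = 3*(-10868 - 1*(-34230)) = 3*(-10868 + 34230) = 3*23362 = 70086)
G(W) = 4*W**2 (G(W) = (W*0 + W)*(3*W + W) = (0 + W)*(4*W) = W*(4*W) = 4*W**2)
k*G(Y) = 70086*(4*25**2) = 70086*(4*625) = 70086*2500 = 175215000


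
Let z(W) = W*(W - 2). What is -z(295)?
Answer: -86435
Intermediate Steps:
z(W) = W*(-2 + W)
-z(295) = -295*(-2 + 295) = -295*293 = -1*86435 = -86435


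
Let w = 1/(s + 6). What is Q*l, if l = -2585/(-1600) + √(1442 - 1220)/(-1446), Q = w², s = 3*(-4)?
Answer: 517/11520 - √222/52056 ≈ 0.044592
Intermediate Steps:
s = -12
w = -⅙ (w = 1/(-12 + 6) = 1/(-6) = -⅙ ≈ -0.16667)
Q = 1/36 (Q = (-⅙)² = 1/36 ≈ 0.027778)
l = 517/320 - √222/1446 (l = -2585*(-1/1600) + √222*(-1/1446) = 517/320 - √222/1446 ≈ 1.6053)
Q*l = (517/320 - √222/1446)/36 = 517/11520 - √222/52056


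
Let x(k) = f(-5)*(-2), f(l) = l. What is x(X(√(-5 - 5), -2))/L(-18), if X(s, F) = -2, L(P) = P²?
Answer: 5/162 ≈ 0.030864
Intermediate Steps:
x(k) = 10 (x(k) = -5*(-2) = 10)
x(X(√(-5 - 5), -2))/L(-18) = 10/((-18)²) = 10/324 = 10*(1/324) = 5/162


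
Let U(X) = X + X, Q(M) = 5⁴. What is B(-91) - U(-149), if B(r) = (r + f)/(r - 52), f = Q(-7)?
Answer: 42080/143 ≈ 294.27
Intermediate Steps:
Q(M) = 625
f = 625
B(r) = (625 + r)/(-52 + r) (B(r) = (r + 625)/(r - 52) = (625 + r)/(-52 + r))
U(X) = 2*X
B(-91) - U(-149) = (625 - 91)/(-52 - 91) - 2*(-149) = 534/(-143) - 1*(-298) = -1/143*534 + 298 = -534/143 + 298 = 42080/143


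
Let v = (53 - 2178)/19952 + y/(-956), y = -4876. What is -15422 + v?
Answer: -73516425203/4768528 ≈ -15417.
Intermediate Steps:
v = 23813613/4768528 (v = (53 - 2178)/19952 - 4876/(-956) = -2125*1/19952 - 4876*(-1/956) = -2125/19952 + 1219/239 = 23813613/4768528 ≈ 4.9939)
-15422 + v = -15422 + 23813613/4768528 = -73516425203/4768528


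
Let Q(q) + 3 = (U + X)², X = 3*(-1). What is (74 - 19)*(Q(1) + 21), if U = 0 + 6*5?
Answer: 41085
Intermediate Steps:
U = 30 (U = 0 + 30 = 30)
X = -3
Q(q) = 726 (Q(q) = -3 + (30 - 3)² = -3 + 27² = -3 + 729 = 726)
(74 - 19)*(Q(1) + 21) = (74 - 19)*(726 + 21) = 55*747 = 41085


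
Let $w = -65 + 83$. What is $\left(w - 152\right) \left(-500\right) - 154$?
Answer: $66846$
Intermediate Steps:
$w = 18$
$\left(w - 152\right) \left(-500\right) - 154 = \left(18 - 152\right) \left(-500\right) - 154 = \left(-134\right) \left(-500\right) - 154 = 67000 - 154 = 66846$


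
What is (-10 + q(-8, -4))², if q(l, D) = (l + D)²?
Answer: 17956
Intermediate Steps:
q(l, D) = (D + l)²
(-10 + q(-8, -4))² = (-10 + (-4 - 8)²)² = (-10 + (-12)²)² = (-10 + 144)² = 134² = 17956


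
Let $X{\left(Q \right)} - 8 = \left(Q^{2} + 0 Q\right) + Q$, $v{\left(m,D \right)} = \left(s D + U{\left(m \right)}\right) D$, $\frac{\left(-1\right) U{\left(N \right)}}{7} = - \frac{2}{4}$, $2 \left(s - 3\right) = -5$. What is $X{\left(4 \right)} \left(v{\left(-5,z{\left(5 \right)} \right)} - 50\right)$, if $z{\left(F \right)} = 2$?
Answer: $-1148$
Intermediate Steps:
$s = \frac{1}{2}$ ($s = 3 + \frac{1}{2} \left(-5\right) = 3 - \frac{5}{2} = \frac{1}{2} \approx 0.5$)
$U{\left(N \right)} = \frac{7}{2}$ ($U{\left(N \right)} = - 7 \left(- \frac{2}{4}\right) = - 7 \left(\left(-2\right) \frac{1}{4}\right) = \left(-7\right) \left(- \frac{1}{2}\right) = \frac{7}{2}$)
$v{\left(m,D \right)} = D \left(\frac{7}{2} + \frac{D}{2}\right)$ ($v{\left(m,D \right)} = \left(\frac{D}{2} + \frac{7}{2}\right) D = \left(\frac{7}{2} + \frac{D}{2}\right) D = D \left(\frac{7}{2} + \frac{D}{2}\right)$)
$X{\left(Q \right)} = 8 + Q + Q^{2}$ ($X{\left(Q \right)} = 8 + \left(\left(Q^{2} + 0 Q\right) + Q\right) = 8 + \left(\left(Q^{2} + 0\right) + Q\right) = 8 + \left(Q^{2} + Q\right) = 8 + \left(Q + Q^{2}\right) = 8 + Q + Q^{2}$)
$X{\left(4 \right)} \left(v{\left(-5,z{\left(5 \right)} \right)} - 50\right) = \left(8 + 4 + 4^{2}\right) \left(\frac{1}{2} \cdot 2 \left(7 + 2\right) - 50\right) = \left(8 + 4 + 16\right) \left(\frac{1}{2} \cdot 2 \cdot 9 - 50\right) = 28 \left(9 - 50\right) = 28 \left(-41\right) = -1148$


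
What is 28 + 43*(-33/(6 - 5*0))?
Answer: -417/2 ≈ -208.50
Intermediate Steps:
28 + 43*(-33/(6 - 5*0)) = 28 + 43*(-33/(6 + 0)) = 28 + 43*(-33/6) = 28 + 43*(-33*1/6) = 28 + 43*(-11/2) = 28 - 473/2 = -417/2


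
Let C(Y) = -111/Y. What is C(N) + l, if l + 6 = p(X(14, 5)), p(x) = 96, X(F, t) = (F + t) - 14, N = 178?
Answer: 15909/178 ≈ 89.376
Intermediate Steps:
X(F, t) = -14 + F + t
l = 90 (l = -6 + 96 = 90)
C(N) + l = -111/178 + 90 = 15909/178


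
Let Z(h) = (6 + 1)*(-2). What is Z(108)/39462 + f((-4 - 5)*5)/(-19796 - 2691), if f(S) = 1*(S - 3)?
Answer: 789679/443690997 ≈ 0.0017798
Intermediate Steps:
f(S) = -3 + S (f(S) = 1*(-3 + S) = -3 + S)
Z(h) = -14 (Z(h) = 7*(-2) = -14)
Z(108)/39462 + f((-4 - 5)*5)/(-19796 - 2691) = -14/39462 + (-3 + (-4 - 5)*5)/(-19796 - 2691) = -14*1/39462 + (-3 - 9*5)/(-22487) = -7/19731 + (-3 - 45)*(-1/22487) = -7/19731 - 48*(-1/22487) = -7/19731 + 48/22487 = 789679/443690997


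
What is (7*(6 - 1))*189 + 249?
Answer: 6864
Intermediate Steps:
(7*(6 - 1))*189 + 249 = (7*5)*189 + 249 = 35*189 + 249 = 6615 + 249 = 6864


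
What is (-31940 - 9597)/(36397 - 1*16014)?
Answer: -41537/20383 ≈ -2.0378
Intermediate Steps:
(-31940 - 9597)/(36397 - 1*16014) = -41537/(36397 - 16014) = -41537/20383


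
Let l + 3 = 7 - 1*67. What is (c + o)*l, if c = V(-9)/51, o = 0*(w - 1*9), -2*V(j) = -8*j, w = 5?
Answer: 756/17 ≈ 44.471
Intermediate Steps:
V(j) = 4*j (V(j) = -(-4)*j = 4*j)
l = -63 (l = -3 + (7 - 1*67) = -3 + (7 - 67) = -3 - 60 = -63)
o = 0 (o = 0*(5 - 1*9) = 0*(5 - 9) = 0*(-4) = 0)
c = -12/17 (c = (4*(-9))/51 = -36*1/51 = -12/17 ≈ -0.70588)
(c + o)*l = (-12/17 + 0)*(-63) = -12/17*(-63) = 756/17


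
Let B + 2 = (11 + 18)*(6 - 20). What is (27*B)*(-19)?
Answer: 209304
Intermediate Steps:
B = -408 (B = -2 + (11 + 18)*(6 - 20) = -2 + 29*(-14) = -2 - 406 = -408)
(27*B)*(-19) = (27*(-408))*(-19) = -11016*(-19) = 209304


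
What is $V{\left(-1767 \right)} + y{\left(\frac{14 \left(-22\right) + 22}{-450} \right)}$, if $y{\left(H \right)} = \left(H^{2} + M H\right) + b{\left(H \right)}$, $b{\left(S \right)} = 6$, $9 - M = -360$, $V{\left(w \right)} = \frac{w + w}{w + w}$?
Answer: $\frac{12247399}{50625} \approx 241.92$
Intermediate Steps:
$V{\left(w \right)} = 1$ ($V{\left(w \right)} = \frac{2 w}{2 w} = 2 w \frac{1}{2 w} = 1$)
$M = 369$ ($M = 9 - -360 = 9 + 360 = 369$)
$y{\left(H \right)} = 6 + H^{2} + 369 H$ ($y{\left(H \right)} = \left(H^{2} + 369 H\right) + 6 = 6 + H^{2} + 369 H$)
$V{\left(-1767 \right)} + y{\left(\frac{14 \left(-22\right) + 22}{-450} \right)} = 1 + \left(6 + \left(\frac{14 \left(-22\right) + 22}{-450}\right)^{2} + 369 \frac{14 \left(-22\right) + 22}{-450}\right) = 1 + \left(6 + \left(\left(-308 + 22\right) \left(- \frac{1}{450}\right)\right)^{2} + 369 \left(-308 + 22\right) \left(- \frac{1}{450}\right)\right) = 1 + \left(6 + \left(\left(-286\right) \left(- \frac{1}{450}\right)\right)^{2} + 369 \left(\left(-286\right) \left(- \frac{1}{450}\right)\right)\right) = 1 + \left(6 + \left(\frac{143}{225}\right)^{2} + 369 \cdot \frac{143}{225}\right) = 1 + \left(6 + \frac{20449}{50625} + \frac{5863}{25}\right) = 1 + \frac{12196774}{50625} = \frac{12247399}{50625}$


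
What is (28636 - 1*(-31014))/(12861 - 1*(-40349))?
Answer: 5965/5321 ≈ 1.1210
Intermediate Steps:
(28636 - 1*(-31014))/(12861 - 1*(-40349)) = (28636 + 31014)/(12861 + 40349) = 59650/53210 = 59650*(1/53210) = 5965/5321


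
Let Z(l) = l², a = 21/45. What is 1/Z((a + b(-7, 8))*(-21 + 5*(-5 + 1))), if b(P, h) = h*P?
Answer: 225/1166427409 ≈ 1.9290e-7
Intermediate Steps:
a = 7/15 (a = 21*(1/45) = 7/15 ≈ 0.46667)
b(P, h) = P*h
1/Z((a + b(-7, 8))*(-21 + 5*(-5 + 1))) = 1/(((7/15 - 7*8)*(-21 + 5*(-5 + 1)))²) = 1/(((7/15 - 56)*(-21 + 5*(-4)))²) = 1/((-833*(-21 - 20)/15)²) = 1/((-833/15*(-41))²) = 1/((34153/15)²) = 1/(1166427409/225) = 225/1166427409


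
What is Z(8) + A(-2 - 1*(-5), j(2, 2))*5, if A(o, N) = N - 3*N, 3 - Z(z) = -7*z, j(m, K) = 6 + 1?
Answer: -11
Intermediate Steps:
j(m, K) = 7
Z(z) = 3 + 7*z (Z(z) = 3 - (-7)*z = 3 + 7*z)
A(o, N) = -2*N
Z(8) + A(-2 - 1*(-5), j(2, 2))*5 = (3 + 7*8) - 2*7*5 = (3 + 56) - 14*5 = 59 - 70 = -11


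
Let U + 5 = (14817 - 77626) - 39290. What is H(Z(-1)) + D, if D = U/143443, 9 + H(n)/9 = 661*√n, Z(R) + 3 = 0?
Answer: -11720987/143443 + 5949*I*√3 ≈ -81.712 + 10304.0*I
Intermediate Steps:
Z(R) = -3 (Z(R) = -3 + 0 = -3)
U = -102104 (U = -5 + ((14817 - 77626) - 39290) = -5 + (-62809 - 39290) = -5 - 102099 = -102104)
H(n) = -81 + 5949*√n (H(n) = -81 + 9*(661*√n) = -81 + 5949*√n)
D = -102104/143443 ≈ -0.71181
H(Z(-1)) + D = (-81 + 5949*√(-3)) - 102104/143443 = (-81 + 5949*(I*√3)) - 102104/143443 = (-81 + 5949*I*√3) - 102104/143443 = -11720987/143443 + 5949*I*√3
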